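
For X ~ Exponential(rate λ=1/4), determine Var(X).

For X ~ Exponential(rate λ=1/4):
Var(X) = 16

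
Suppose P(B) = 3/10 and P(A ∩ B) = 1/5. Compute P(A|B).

P(A|B) = P(A ∩ B) / P(B)
= (1/5) / (3/10)
= 2/3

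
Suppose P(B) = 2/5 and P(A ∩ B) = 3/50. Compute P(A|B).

P(A|B) = P(A ∩ B) / P(B)
= (3/50) / (2/5)
= 3/20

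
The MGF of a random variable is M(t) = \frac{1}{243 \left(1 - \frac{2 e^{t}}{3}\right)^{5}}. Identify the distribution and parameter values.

The MGF M(t) = \frac{1}{243 \left(1 - \frac{2 e^{t}}{3}\right)^{5}} is the standard form for the NegativeBinomial distribution.
Comparing with the known MGF formula identifies: NegBin(r=5, p=1/3), X = failures before r-th success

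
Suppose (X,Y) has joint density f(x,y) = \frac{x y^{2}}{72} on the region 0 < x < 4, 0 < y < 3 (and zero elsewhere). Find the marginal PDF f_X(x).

f_X(x) = ∫_0^3 f(x,y) dy
= ∫_0^3 \frac{x y^{2}}{72} dy
= \frac{x}{8} for 0 < x < 4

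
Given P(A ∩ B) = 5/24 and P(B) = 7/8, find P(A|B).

P(A|B) = P(A ∩ B) / P(B)
= (5/24) / (7/8)
= 5/21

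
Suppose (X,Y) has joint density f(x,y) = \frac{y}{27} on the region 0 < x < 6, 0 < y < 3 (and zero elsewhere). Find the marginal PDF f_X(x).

f_X(x) = ∫_0^3 f(x,y) dy
= ∫_0^3 \frac{y}{27} dy
= \frac{1}{6} for 0 < x < 6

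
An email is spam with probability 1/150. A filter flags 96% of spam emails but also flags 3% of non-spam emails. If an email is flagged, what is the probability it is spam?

Let D = the rare event, + = positive/flagged.
P(D) = 1/150
P(+|D) = 96/100 = 24/25
P(+|D') = 3/100
P(+) = P(+|D)P(D) + P(+|D')P(D')
     = \frac{24}{25} × \frac{1}{150} + \frac{3}{100} × \frac{149}{150}
     = \frac{181}{5000}
P(D|+) = P(+|D)P(D)/P(+) = \frac{32}{181}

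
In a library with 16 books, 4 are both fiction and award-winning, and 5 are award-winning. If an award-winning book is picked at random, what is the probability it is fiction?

P(A ∩ B) = 4/16 = 1/4
P(B) = 5/16
P(A|B) = P(A ∩ B) / P(B) = (1/4) / (5/16) = 4/5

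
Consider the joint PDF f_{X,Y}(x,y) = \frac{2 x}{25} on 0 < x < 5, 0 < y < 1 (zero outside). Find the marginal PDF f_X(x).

f_X(x) = ∫_0^1 f(x,y) dy
= ∫_0^1 \frac{2 x}{25} dy
= \frac{2 x}{25} for 0 < x < 5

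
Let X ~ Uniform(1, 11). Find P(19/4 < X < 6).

P(19/4 < X < 6) = ∫_{19/4}^{6} f(x) dx
where f(x) = \frac{1}{10}
= \frac{1}{8}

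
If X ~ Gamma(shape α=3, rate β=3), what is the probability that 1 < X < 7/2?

P(1 < X < 7/2) = ∫_{1}^{7/2} f(x) dx
where f(x) = \frac{27 x^{2} e^{- 3 x}}{2}
= - \frac{533}{8 e^{\frac{21}{2}}} + \frac{17}{2 e^{3}}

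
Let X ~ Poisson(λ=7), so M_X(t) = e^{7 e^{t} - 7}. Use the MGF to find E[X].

To find E[X], compute M^(1)(0):
M^(1)(t) = 7 e^{t} e^{7 e^{t} - 7}
M^(1)(0) = 7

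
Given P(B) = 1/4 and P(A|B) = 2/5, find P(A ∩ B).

By definition, P(A|B) = P(A ∩ B) / P(B)
So P(A ∩ B) = P(A|B) × P(B)
= 2/5 × 1/4
= 1/10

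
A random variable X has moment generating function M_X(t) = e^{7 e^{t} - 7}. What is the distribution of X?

The MGF M(t) = e^{7 e^{t} - 7} is the standard form for the Poisson distribution.
Comparing with the known MGF formula identifies: Poisson(λ=7)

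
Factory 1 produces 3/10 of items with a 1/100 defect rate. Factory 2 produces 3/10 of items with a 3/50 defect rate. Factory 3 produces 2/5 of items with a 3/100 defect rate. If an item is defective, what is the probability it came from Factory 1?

Using Bayes' theorem:
P(F1) = 3/10, P(D|F1) = 1/100
P(F2) = 3/10, P(D|F2) = 3/50
P(F3) = 2/5, P(D|F3) = 3/100
P(D) = P(D|F1)P(F1) + P(D|F2)P(F2) + P(D|F3)P(F3)
     = \frac{33}{1000}
P(F1|D) = P(D|F1)P(F1) / P(D)
= \frac{1}{11}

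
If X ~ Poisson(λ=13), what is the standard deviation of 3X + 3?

For X ~ Poisson(λ=13):
Var(X) = 13
SD(X) = √(Var(X)) = √(13) = \sqrt{13}
SD(3X + 3) = |3| × SD(X) = 3 × \sqrt{13} = 3 \sqrt{13}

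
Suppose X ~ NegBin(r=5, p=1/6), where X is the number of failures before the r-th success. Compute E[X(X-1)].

E[X(X-1)] = E[X² - X] = E[X²] - E[X]
E[X] = 25
E[X²] = Var(X) + (E[X])² = 150 + (25)² = 775
E[X(X-1)] = 775 - 25 = 750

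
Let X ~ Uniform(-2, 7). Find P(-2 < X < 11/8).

P(-2 < X < 11/8) = ∫_{-2}^{11/8} f(x) dx
where f(x) = \frac{1}{9}
= \frac{3}{8}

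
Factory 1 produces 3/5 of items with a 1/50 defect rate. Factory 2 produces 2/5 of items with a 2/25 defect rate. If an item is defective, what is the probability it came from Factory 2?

Using Bayes' theorem:
P(F1) = 3/5, P(D|F1) = 1/50
P(F2) = 2/5, P(D|F2) = 2/25
P(D) = P(D|F1)P(F1) + P(D|F2)P(F2)
     = \frac{11}{250}
P(F2|D) = P(D|F2)P(F2) / P(D)
= \frac{8}{11}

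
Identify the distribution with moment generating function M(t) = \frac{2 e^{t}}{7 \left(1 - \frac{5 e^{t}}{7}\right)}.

The MGF M(t) = \frac{2 e^{t}}{7 \left(1 - \frac{5 e^{t}}{7}\right)} is the standard form for the Geometric distribution.
Comparing with the known MGF formula identifies: Geometric(p=2/7), X = trial number of first success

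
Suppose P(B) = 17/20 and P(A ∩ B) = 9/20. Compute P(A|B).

P(A|B) = P(A ∩ B) / P(B)
= (9/20) / (17/20)
= 9/17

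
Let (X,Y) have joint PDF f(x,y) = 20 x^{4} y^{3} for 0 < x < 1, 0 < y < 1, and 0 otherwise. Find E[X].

E[X] = ∫_0^1 ∫_0^1 x × f(x,y) dy dx
= ∫_0^1 ∫_0^1 x × (20 x^{4} y^{3}) dy dx
= \frac{5}{6}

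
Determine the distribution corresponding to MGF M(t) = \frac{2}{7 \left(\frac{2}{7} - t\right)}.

The MGF M(t) = \frac{2}{7 \left(\frac{2}{7} - t\right)} is the standard form for the Exponential distribution.
Comparing with the known MGF formula identifies: Exponential(rate λ=2/7)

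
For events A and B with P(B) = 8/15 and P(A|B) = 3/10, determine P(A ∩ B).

By definition, P(A|B) = P(A ∩ B) / P(B)
So P(A ∩ B) = P(A|B) × P(B)
= 3/10 × 8/15
= 4/25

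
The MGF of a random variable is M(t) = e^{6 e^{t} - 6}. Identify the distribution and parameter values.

The MGF M(t) = e^{6 e^{t} - 6} is the standard form for the Poisson distribution.
Comparing with the known MGF formula identifies: Poisson(λ=6)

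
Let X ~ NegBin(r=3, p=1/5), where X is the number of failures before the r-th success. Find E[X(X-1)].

E[X(X-1)] = E[X² - X] = E[X²] - E[X]
E[X] = 12
E[X²] = Var(X) + (E[X])² = 60 + (12)² = 204
E[X(X-1)] = 204 - 12 = 192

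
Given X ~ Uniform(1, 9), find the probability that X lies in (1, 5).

P(1 < X < 5) = ∫_{1}^{5} f(x) dx
where f(x) = \frac{1}{8}
= \frac{1}{2}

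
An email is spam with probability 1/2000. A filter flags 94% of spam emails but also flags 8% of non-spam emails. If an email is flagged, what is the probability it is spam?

Let D = the rare event, + = positive/flagged.
P(D) = 1/2000
P(+|D) = 94/100 = 47/50
P(+|D') = 8/100 = 2/25
P(+) = P(+|D)P(D) + P(+|D')P(D')
     = \frac{47}{50} × \frac{1}{2000} + \frac{2}{25} × \frac{1999}{2000}
     = \frac{8043}{100000}
P(D|+) = P(+|D)P(D)/P(+) = \frac{47}{8043}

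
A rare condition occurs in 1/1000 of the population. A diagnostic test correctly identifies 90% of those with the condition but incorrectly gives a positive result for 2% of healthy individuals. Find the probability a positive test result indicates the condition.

Let D = the rare event, + = positive/flagged.
P(D) = 1/1000
P(+|D) = 90/100 = 9/10
P(+|D') = 2/100 = 1/50
P(+) = P(+|D)P(D) + P(+|D')P(D')
     = \frac{9}{10} × \frac{1}{1000} + \frac{1}{50} × \frac{999}{1000}
     = \frac{261}{12500}
P(D|+) = P(+|D)P(D)/P(+) = \frac{5}{116}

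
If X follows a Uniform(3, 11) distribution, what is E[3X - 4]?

For X ~ Uniform(3, 11):
E[X] = 7
E[3X - 4] = 3 × E[X] - 4 = 17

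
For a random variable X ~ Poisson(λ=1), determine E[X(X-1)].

E[X(X-1)] = E[X² - X] = E[X²] - E[X]
E[X] = 1
E[X²] = Var(X) + (E[X])² = 1 + (1)² = 2
E[X(X-1)] = 2 - 1 = 1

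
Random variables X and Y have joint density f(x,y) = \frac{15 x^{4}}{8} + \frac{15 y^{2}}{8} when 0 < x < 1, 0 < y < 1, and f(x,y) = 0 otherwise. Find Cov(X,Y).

E[XY] = ∫∫ xy × f(x,y) dx dy = \frac{25}{64}
E[X] = \frac{5}{8}
E[Y] = \frac{21}{32}
Cov(X,Y) = E[XY] - E[X]E[Y] = - \frac{5}{256}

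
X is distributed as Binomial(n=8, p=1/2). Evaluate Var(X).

For X ~ Binomial(n=8, p=1/2):
Var(X) = 2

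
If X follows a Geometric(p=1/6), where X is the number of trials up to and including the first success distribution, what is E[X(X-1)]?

E[X(X-1)] = E[X² - X] = E[X²] - E[X]
E[X] = 6
E[X²] = Var(X) + (E[X])² = 30 + (6)² = 66
E[X(X-1)] = 66 - 6 = 60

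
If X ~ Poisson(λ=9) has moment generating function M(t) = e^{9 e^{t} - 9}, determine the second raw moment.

To find E[X^2], compute M^(2)(0):
M^(1)(t) = 9 e^{t} e^{9 e^{t} - 9}
M^(2)(t) = 81 e^{2 t} e^{9 e^{t} - 9} + 9 e^{t} e^{9 e^{t} - 9}
M^(2)(0) = 90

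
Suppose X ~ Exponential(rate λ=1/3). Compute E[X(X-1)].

E[X(X-1)] = E[X² - X] = E[X²] - E[X]
E[X] = 3
E[X²] = Var(X) + (E[X])² = 9 + (3)² = 18
E[X(X-1)] = 18 - 3 = 15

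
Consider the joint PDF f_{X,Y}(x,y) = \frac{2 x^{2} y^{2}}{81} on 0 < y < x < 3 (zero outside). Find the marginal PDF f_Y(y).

f_Y(y) = ∫_y^3 \frac{2 x^{2} y^{2}}{81} dx = \frac{2 y^{2} \left(27 - y^{3}\right)}{243}
for 0 < y < 3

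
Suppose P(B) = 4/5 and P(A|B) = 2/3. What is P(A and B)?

By definition, P(A|B) = P(A ∩ B) / P(B)
So P(A ∩ B) = P(A|B) × P(B)
= 2/3 × 4/5
= 8/15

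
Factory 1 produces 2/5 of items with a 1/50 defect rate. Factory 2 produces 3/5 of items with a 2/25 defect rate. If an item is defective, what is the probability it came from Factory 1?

Using Bayes' theorem:
P(F1) = 2/5, P(D|F1) = 1/50
P(F2) = 3/5, P(D|F2) = 2/25
P(D) = P(D|F1)P(F1) + P(D|F2)P(F2)
     = \frac{7}{125}
P(F1|D) = P(D|F1)P(F1) / P(D)
= \frac{1}{7}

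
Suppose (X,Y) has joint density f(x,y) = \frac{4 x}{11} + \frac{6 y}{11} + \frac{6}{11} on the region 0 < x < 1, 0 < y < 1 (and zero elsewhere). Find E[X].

E[X] = ∫_0^1 ∫_0^1 x × f(x,y) dy dx
= ∫_0^1 ∫_0^1 x × (\frac{4 x}{11} + \frac{6 y}{11} + \frac{6}{11}) dy dx
= \frac{35}{66}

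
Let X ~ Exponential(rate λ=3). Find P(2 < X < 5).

P(2 < X < 5) = ∫_{2}^{5} f(x) dx
where f(x) = 3 e^{- 3 x}
= - \frac{1 - e^{9}}{e^{15}}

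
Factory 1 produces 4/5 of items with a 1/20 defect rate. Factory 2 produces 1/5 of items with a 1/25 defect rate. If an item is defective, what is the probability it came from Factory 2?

Using Bayes' theorem:
P(F1) = 4/5, P(D|F1) = 1/20
P(F2) = 1/5, P(D|F2) = 1/25
P(D) = P(D|F1)P(F1) + P(D|F2)P(F2)
     = \frac{6}{125}
P(F2|D) = P(D|F2)P(F2) / P(D)
= \frac{1}{6}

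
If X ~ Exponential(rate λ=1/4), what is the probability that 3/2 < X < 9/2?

P(3/2 < X < 9/2) = ∫_{3/2}^{9/2} f(x) dx
where f(x) = \frac{e^{- \frac{x}{4}}}{4}
= - \frac{1 - e^{\frac{3}{4}}}{e^{\frac{9}{8}}}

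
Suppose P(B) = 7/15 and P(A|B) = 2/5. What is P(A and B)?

By definition, P(A|B) = P(A ∩ B) / P(B)
So P(A ∩ B) = P(A|B) × P(B)
= 2/5 × 7/15
= 14/75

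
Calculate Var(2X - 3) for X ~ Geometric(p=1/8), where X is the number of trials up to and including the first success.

For X ~ Geometric(p=1/8), where X is the number of trials up to and including the first success:
Var(X) = 56
Var(2X - 3) = (2)² × Var(X) = 4 × 56 = 224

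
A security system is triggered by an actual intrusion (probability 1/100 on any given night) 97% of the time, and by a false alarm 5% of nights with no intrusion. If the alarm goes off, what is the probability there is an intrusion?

Let D = the rare event, + = positive/flagged.
P(D) = 1/100
P(+|D) = 97/100
P(+|D') = 5/100 = 1/20
P(+) = P(+|D)P(D) + P(+|D')P(D')
     = \frac{97}{100} × \frac{1}{100} + \frac{1}{20} × \frac{99}{100}
     = \frac{37}{625}
P(D|+) = P(+|D)P(D)/P(+) = \frac{97}{592}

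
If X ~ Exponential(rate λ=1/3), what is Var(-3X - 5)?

For X ~ Exponential(rate λ=1/3):
Var(X) = 9
Var(-3X - 5) = (-3)² × Var(X) = 9 × 9 = 81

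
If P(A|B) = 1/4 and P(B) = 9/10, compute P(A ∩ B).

By definition, P(A|B) = P(A ∩ B) / P(B)
So P(A ∩ B) = P(A|B) × P(B)
= 1/4 × 9/10
= 9/40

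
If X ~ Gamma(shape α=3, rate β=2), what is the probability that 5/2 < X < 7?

P(5/2 < X < 7) = ∫_{5/2}^{7} f(x) dx
where f(x) = 4 x^{2} e^{- 2 x}
= \frac{-226 + 37 e^{9}}{2 e^{14}}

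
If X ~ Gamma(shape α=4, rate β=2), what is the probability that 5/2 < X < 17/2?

P(5/2 < X < 17/2) = ∫_{5/2}^{17/2} f(x) dx
where f(x) = \frac{8 x^{3} e^{- 2 x}}{3}
= \frac{2 \left(-1472 + 59 e^{12}\right)}{3 e^{17}}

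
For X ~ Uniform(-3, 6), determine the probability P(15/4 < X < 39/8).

P(15/4 < X < 39/8) = ∫_{15/4}^{39/8} f(x) dx
where f(x) = \frac{1}{9}
= \frac{1}{8}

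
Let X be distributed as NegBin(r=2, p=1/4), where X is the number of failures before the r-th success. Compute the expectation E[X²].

Using the identity E[X²] = Var(X) + (E[X])²:
E[X] = 6
Var(X) = 24
E[X²] = 24 + (6)²
= 60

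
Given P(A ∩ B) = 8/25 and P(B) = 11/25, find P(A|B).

P(A|B) = P(A ∩ B) / P(B)
= (8/25) / (11/25)
= 8/11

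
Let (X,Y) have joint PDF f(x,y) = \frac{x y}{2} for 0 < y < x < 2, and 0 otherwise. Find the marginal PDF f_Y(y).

f_Y(y) = ∫_y^2 \frac{x y}{2} dx = - \frac{y^{3}}{4} + y
for 0 < y < 2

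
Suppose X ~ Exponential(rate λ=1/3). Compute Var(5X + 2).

For X ~ Exponential(rate λ=1/3):
Var(X) = 9
Var(5X + 2) = (5)² × Var(X) = 25 × 9 = 225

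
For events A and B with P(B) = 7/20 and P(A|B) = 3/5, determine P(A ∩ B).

By definition, P(A|B) = P(A ∩ B) / P(B)
So P(A ∩ B) = P(A|B) × P(B)
= 3/5 × 7/20
= 21/100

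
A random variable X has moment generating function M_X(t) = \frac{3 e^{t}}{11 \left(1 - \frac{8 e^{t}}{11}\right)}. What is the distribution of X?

The MGF M(t) = \frac{3 e^{t}}{11 \left(1 - \frac{8 e^{t}}{11}\right)} is the standard form for the Geometric distribution.
Comparing with the known MGF formula identifies: Geometric(p=3/11), X = trial number of first success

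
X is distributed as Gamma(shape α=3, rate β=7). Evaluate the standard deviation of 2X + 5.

For X ~ Gamma(shape α=3, rate β=7):
Var(X) = \frac{3}{49}
SD(X) = √(Var(X)) = √(\frac{3}{49}) = \frac{\sqrt{3}}{7}
SD(2X + 5) = |2| × SD(X) = 2 × \frac{\sqrt{3}}{7} = \frac{2 \sqrt{3}}{7}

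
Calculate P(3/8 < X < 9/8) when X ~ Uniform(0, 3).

P(3/8 < X < 9/8) = ∫_{3/8}^{9/8} f(x) dx
where f(x) = \frac{1}{3}
= \frac{1}{4}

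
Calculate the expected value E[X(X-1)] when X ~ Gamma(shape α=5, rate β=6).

E[X(X-1)] = E[X² - X] = E[X²] - E[X]
E[X] = \frac{5}{6}
E[X²] = Var(X) + (E[X])² = \frac{5}{36} + (\frac{5}{6})² = \frac{5}{6}
E[X(X-1)] = \frac{5}{6} - \frac{5}{6} = 0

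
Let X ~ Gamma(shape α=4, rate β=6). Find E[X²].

Using the identity E[X²] = Var(X) + (E[X])²:
E[X] = \frac{2}{3}
Var(X) = \frac{1}{9}
E[X²] = \frac{1}{9} + (\frac{2}{3})²
= \frac{5}{9}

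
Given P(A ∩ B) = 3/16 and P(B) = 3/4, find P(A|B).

P(A|B) = P(A ∩ B) / P(B)
= (3/16) / (3/4)
= 1/4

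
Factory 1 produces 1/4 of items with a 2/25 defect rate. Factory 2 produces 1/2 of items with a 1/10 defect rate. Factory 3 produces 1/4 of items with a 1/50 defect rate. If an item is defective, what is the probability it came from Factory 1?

Using Bayes' theorem:
P(F1) = 1/4, P(D|F1) = 2/25
P(F2) = 1/2, P(D|F2) = 1/10
P(F3) = 1/4, P(D|F3) = 1/50
P(D) = P(D|F1)P(F1) + P(D|F2)P(F2) + P(D|F3)P(F3)
     = \frac{3}{40}
P(F1|D) = P(D|F1)P(F1) / P(D)
= \frac{4}{15}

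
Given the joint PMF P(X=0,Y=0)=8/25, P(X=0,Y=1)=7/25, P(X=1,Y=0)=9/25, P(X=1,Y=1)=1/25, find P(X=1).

P(X=1) = P(X=1,Y=0) + P(X=1,Y=1)
= 9/25 + 1/25
= 2/5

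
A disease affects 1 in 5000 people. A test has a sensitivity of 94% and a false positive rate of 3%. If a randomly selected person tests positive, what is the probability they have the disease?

Let D = the rare event, + = positive/flagged.
P(D) = 1/5000
P(+|D) = 94/100 = 47/50
P(+|D') = 3/100
P(+) = P(+|D)P(D) + P(+|D')P(D')
     = \frac{47}{50} × \frac{1}{5000} + \frac{3}{100} × \frac{4999}{5000}
     = \frac{15091}{500000}
P(D|+) = P(+|D)P(D)/P(+) = \frac{94}{15091}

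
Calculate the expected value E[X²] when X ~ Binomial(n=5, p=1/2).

Using the identity E[X²] = Var(X) + (E[X])²:
E[X] = \frac{5}{2}
Var(X) = \frac{5}{4}
E[X²] = \frac{5}{4} + (\frac{5}{2})²
= \frac{15}{2}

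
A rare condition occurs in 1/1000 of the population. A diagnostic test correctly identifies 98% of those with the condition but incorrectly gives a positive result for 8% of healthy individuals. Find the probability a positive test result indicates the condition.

Let D = the rare event, + = positive/flagged.
P(D) = 1/1000
P(+|D) = 98/100 = 49/50
P(+|D') = 8/100 = 2/25
P(+) = P(+|D)P(D) + P(+|D')P(D')
     = \frac{49}{50} × \frac{1}{1000} + \frac{2}{25} × \frac{999}{1000}
     = \frac{809}{10000}
P(D|+) = P(+|D)P(D)/P(+) = \frac{49}{4045}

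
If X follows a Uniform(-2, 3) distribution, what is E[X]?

For X ~ Uniform(-2, 3), the expected value is:
E[X] = \frac{1}{2}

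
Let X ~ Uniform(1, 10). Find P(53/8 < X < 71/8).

P(53/8 < X < 71/8) = ∫_{53/8}^{71/8} f(x) dx
where f(x) = \frac{1}{9}
= \frac{1}{4}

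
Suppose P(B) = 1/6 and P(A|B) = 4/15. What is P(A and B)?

By definition, P(A|B) = P(A ∩ B) / P(B)
So P(A ∩ B) = P(A|B) × P(B)
= 4/15 × 1/6
= 2/45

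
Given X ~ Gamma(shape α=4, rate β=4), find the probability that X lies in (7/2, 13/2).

P(7/2 < X < 13/2) = ∫_{7/2}^{13/2} f(x) dx
where f(x) = \frac{128 x^{3} e^{- 4 x}}{3}
= \frac{-9883 + 1711 e^{12}}{3 e^{26}}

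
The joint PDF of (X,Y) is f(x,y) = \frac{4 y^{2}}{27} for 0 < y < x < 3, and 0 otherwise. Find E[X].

f_X(x) = ∫_0^x \frac{4 y^{2}}{27} dy = \frac{4 x^{3}}{81}
E[X] = ∫_0^3 x × (\frac{4 x^{3}}{81}) dx = \frac{12}{5}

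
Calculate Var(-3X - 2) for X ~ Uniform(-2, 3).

For X ~ Uniform(-2, 3):
Var(X) = \frac{25}{12}
Var(-3X - 2) = (-3)² × Var(X) = 9 × \frac{25}{12} = \frac{75}{4}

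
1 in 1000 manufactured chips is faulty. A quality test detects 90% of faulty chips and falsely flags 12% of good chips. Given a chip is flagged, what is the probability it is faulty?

Let D = the rare event, + = positive/flagged.
P(D) = 1/1000
P(+|D) = 90/100 = 9/10
P(+|D') = 12/100 = 3/25
P(+) = P(+|D)P(D) + P(+|D')P(D')
     = \frac{9}{10} × \frac{1}{1000} + \frac{3}{25} × \frac{999}{1000}
     = \frac{6039}{50000}
P(D|+) = P(+|D)P(D)/P(+) = \frac{5}{671}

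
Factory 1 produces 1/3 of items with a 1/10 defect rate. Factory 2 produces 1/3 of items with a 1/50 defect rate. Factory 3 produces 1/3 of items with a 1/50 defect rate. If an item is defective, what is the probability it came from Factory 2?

Using Bayes' theorem:
P(F1) = 1/3, P(D|F1) = 1/10
P(F2) = 1/3, P(D|F2) = 1/50
P(F3) = 1/3, P(D|F3) = 1/50
P(D) = P(D|F1)P(F1) + P(D|F2)P(F2) + P(D|F3)P(F3)
     = \frac{7}{150}
P(F2|D) = P(D|F2)P(F2) / P(D)
= \frac{1}{7}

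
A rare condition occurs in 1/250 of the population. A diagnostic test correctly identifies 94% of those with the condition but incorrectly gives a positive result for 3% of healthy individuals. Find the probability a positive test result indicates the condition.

Let D = the rare event, + = positive/flagged.
P(D) = 1/250
P(+|D) = 94/100 = 47/50
P(+|D') = 3/100
P(+) = P(+|D)P(D) + P(+|D')P(D')
     = \frac{47}{50} × \frac{1}{250} + \frac{3}{100} × \frac{249}{250}
     = \frac{841}{25000}
P(D|+) = P(+|D)P(D)/P(+) = \frac{94}{841}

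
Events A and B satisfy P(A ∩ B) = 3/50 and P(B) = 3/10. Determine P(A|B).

P(A|B) = P(A ∩ B) / P(B)
= (3/50) / (3/10)
= 1/5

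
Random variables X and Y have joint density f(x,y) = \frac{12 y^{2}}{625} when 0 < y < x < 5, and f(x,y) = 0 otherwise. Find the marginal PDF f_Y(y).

f_Y(y) = ∫_y^5 \frac{12 y^{2}}{625} dx = \frac{12 y^{2} \left(5 - y\right)}{625}
for 0 < y < 5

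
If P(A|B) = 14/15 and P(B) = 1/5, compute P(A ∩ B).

By definition, P(A|B) = P(A ∩ B) / P(B)
So P(A ∩ B) = P(A|B) × P(B)
= 14/15 × 1/5
= 14/75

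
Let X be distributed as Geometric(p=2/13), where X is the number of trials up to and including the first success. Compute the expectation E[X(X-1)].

E[X(X-1)] = E[X² - X] = E[X²] - E[X]
E[X] = \frac{13}{2}
E[X²] = Var(X) + (E[X])² = \frac{143}{4} + (\frac{13}{2})² = 78
E[X(X-1)] = 78 - \frac{13}{2} = \frac{143}{2}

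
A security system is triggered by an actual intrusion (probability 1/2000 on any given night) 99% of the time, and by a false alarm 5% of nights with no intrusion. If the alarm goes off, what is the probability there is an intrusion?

Let D = the rare event, + = positive/flagged.
P(D) = 1/2000
P(+|D) = 99/100
P(+|D') = 5/100 = 1/20
P(+) = P(+|D)P(D) + P(+|D')P(D')
     = \frac{99}{100} × \frac{1}{2000} + \frac{1}{20} × \frac{1999}{2000}
     = \frac{5047}{100000}
P(D|+) = P(+|D)P(D)/P(+) = \frac{99}{10094}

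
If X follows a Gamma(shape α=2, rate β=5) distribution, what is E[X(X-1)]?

E[X(X-1)] = E[X² - X] = E[X²] - E[X]
E[X] = \frac{2}{5}
E[X²] = Var(X) + (E[X])² = \frac{2}{25} + (\frac{2}{5})² = \frac{6}{25}
E[X(X-1)] = \frac{6}{25} - \frac{2}{5} = - \frac{4}{25}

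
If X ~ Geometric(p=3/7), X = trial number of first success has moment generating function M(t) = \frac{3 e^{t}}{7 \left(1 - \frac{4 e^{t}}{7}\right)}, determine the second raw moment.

To find E[X^2], compute M^(2)(0):
M^(1)(t) = \frac{3 e^{t}}{7 \left(1 - \frac{4 e^{t}}{7}\right)} + \frac{12 e^{2 t}}{49 \left(1 - \frac{4 e^{t}}{7}\right)^{2}}
M^(2)(t) = \frac{3 e^{t}}{7 \left(1 - \frac{4 e^{t}}{7}\right)} + \frac{36 e^{2 t}}{49 \left(1 - \frac{4 e^{t}}{7}\right)^{2}} + \frac{96 e^{3 t}}{343 \left(1 - \frac{4 e^{t}}{7}\right)^{3}}
M^(2)(0) = \frac{77}{9}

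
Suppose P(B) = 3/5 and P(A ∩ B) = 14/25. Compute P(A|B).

P(A|B) = P(A ∩ B) / P(B)
= (14/25) / (3/5)
= 14/15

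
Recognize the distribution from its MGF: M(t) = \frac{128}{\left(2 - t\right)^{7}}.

The MGF M(t) = \frac{128}{\left(2 - t\right)^{7}} is the standard form for the Gamma distribution.
Comparing with the known MGF formula identifies: Gamma(shape α=7, rate β=2)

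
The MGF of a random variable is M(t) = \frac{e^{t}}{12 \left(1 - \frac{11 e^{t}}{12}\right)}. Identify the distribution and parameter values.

The MGF M(t) = \frac{e^{t}}{12 \left(1 - \frac{11 e^{t}}{12}\right)} is the standard form for the Geometric distribution.
Comparing with the known MGF formula identifies: Geometric(p=1/12), X = trial number of first success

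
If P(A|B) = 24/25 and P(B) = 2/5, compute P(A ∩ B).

By definition, P(A|B) = P(A ∩ B) / P(B)
So P(A ∩ B) = P(A|B) × P(B)
= 24/25 × 2/5
= 48/125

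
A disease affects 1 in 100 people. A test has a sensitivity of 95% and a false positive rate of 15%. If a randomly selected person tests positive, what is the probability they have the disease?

Let D = the rare event, + = positive/flagged.
P(D) = 1/100
P(+|D) = 95/100 = 19/20
P(+|D') = 15/100 = 3/20
P(+) = P(+|D)P(D) + P(+|D')P(D')
     = \frac{19}{20} × \frac{1}{100} + \frac{3}{20} × \frac{99}{100}
     = \frac{79}{500}
P(D|+) = P(+|D)P(D)/P(+) = \frac{19}{316}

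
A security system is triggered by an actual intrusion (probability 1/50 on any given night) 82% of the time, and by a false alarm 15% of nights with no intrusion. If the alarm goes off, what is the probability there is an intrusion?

Let D = the rare event, + = positive/flagged.
P(D) = 1/50
P(+|D) = 82/100 = 41/50
P(+|D') = 15/100 = 3/20
P(+) = P(+|D)P(D) + P(+|D')P(D')
     = \frac{41}{50} × \frac{1}{50} + \frac{3}{20} × \frac{49}{50}
     = \frac{817}{5000}
P(D|+) = P(+|D)P(D)/P(+) = \frac{82}{817}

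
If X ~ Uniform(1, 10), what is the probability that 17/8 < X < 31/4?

P(17/8 < X < 31/4) = ∫_{17/8}^{31/4} f(x) dx
where f(x) = \frac{1}{9}
= \frac{5}{8}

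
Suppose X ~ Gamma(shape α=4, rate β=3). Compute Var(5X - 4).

For X ~ Gamma(shape α=4, rate β=3):
Var(X) = \frac{4}{9}
Var(5X - 4) = (5)² × Var(X) = 25 × \frac{4}{9} = \frac{100}{9}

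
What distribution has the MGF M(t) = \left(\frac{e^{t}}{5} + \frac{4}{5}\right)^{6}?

The MGF M(t) = \left(\frac{e^{t}}{5} + \frac{4}{5}\right)^{6} is the standard form for the Binomial distribution.
Comparing with the known MGF formula identifies: Binomial(n=6, p=1/5)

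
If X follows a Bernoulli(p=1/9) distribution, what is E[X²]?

Using the identity E[X²] = Var(X) + (E[X])²:
E[X] = \frac{1}{9}
Var(X) = \frac{8}{81}
E[X²] = \frac{8}{81} + (\frac{1}{9})²
= \frac{1}{9}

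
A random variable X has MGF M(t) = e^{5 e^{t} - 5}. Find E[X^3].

To find E[X^3], compute M^(3)(0):
M^(1)(t) = 5 e^{t} e^{5 e^{t} - 5}
M^(2)(t) = 25 e^{2 t} e^{5 e^{t} - 5} + 5 e^{t} e^{5 e^{t} - 5}
M^(3)(t) = 125 e^{3 t} e^{5 e^{t} - 5} + 75 e^{2 t} e^{5 e^{t} - 5} + 5 e^{t} e^{5 e^{t} - 5}
M^(3)(0) = 205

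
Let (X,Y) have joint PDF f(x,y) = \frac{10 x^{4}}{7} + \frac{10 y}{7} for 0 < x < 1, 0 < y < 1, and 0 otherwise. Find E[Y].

E[Y] = ∫_0^1 ∫_0^1 y × f(x,y) dx dy
= \frac{13}{21}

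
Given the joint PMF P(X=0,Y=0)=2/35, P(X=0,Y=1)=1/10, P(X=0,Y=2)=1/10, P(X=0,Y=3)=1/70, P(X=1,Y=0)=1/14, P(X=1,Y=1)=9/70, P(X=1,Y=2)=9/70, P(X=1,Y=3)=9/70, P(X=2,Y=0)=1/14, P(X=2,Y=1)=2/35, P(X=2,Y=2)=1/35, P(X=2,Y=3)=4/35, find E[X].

First find marginal of X:
P(X=0) = 19/70
P(X=1) = 16/35
P(X=2) = 19/70
E[X] = 0 × 19/70 + 1 × 16/35 + 2 × 19/70 = 1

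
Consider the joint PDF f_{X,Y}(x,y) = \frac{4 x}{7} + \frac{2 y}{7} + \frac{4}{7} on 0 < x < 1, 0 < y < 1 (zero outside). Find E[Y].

E[Y] = ∫_0^1 ∫_0^1 y × f(x,y) dx dy
= \frac{11}{21}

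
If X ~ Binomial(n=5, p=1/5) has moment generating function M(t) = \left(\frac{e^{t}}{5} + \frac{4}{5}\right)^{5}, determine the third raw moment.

To find E[X^3], compute M^(3)(0):
M^(1)(t) = \left(\frac{e^{t}}{5} + \frac{4}{5}\right)^{4} e^{t}
M^(2)(t) = \left(\frac{e^{t}}{5} + \frac{4}{5}\right)^{4} e^{t} + \frac{4 \left(\frac{e^{t}}{5} + \frac{4}{5}\right)^{3} e^{2 t}}{5}
M^(3)(t) = \left(\frac{e^{t}}{5} + \frac{4}{5}\right)^{4} e^{t} + \frac{12 \left(\frac{e^{t}}{5} + \frac{4}{5}\right)^{3} e^{2 t}}{5} + \frac{12 \left(\frac{e^{t}}{5} + \frac{4}{5}\right)^{2} e^{3 t}}{25}
M^(3)(0) = \frac{97}{25}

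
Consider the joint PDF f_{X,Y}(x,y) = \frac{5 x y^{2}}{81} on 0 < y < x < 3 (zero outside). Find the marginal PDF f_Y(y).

f_Y(y) = ∫_y^3 \frac{5 x y^{2}}{81} dx = \frac{5 y^{2} \left(9 - y^{2}\right)}{162}
for 0 < y < 3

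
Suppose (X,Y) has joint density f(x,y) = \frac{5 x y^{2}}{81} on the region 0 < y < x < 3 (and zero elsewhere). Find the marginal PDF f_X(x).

f_X(x) = ∫_0^x \frac{5 x y^{2}}{81} dy = \frac{5 x^{4}}{243}
for 0 < x < 3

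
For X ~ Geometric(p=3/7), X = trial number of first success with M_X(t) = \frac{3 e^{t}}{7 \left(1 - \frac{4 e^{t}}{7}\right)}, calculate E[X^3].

To find E[X^3], compute M^(3)(0):
M^(1)(t) = \frac{3 e^{t}}{7 \left(1 - \frac{4 e^{t}}{7}\right)} + \frac{12 e^{2 t}}{49 \left(1 - \frac{4 e^{t}}{7}\right)^{2}}
M^(2)(t) = \frac{3 e^{t}}{7 \left(1 - \frac{4 e^{t}}{7}\right)} + \frac{36 e^{2 t}}{49 \left(1 - \frac{4 e^{t}}{7}\right)^{2}} + \frac{96 e^{3 t}}{343 \left(1 - \frac{4 e^{t}}{7}\right)^{3}}
M^(3)(t) = \frac{3 e^{t}}{7 \left(1 - \frac{4 e^{t}}{7}\right)} + \frac{12 e^{2 t}}{7 \left(1 - \frac{4 e^{t}}{7}\right)^{2}} + \frac{576 e^{3 t}}{343 \left(1 - \frac{4 e^{t}}{7}\right)^{3}} + \frac{1152 e^{4 t}}{2401 \left(1 - \frac{4 e^{t}}{7}\right)^{4}}
M^(3)(0) = \frac{413}{9}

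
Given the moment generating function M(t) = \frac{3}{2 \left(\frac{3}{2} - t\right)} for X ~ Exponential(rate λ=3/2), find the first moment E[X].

To find E[X], compute M^(1)(0):
M^(1)(t) = \frac{3}{2 \left(\frac{3}{2} - t\right)^{2}}
M^(1)(0) = \frac{2}{3}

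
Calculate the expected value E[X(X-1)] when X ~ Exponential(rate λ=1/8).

E[X(X-1)] = E[X² - X] = E[X²] - E[X]
E[X] = 8
E[X²] = Var(X) + (E[X])² = 64 + (8)² = 128
E[X(X-1)] = 128 - 8 = 120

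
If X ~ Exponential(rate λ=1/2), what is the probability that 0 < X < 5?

P(0 < X < 5) = ∫_{0}^{5} f(x) dx
where f(x) = \frac{e^{- \frac{x}{2}}}{2}
= 1 - e^{- \frac{5}{2}}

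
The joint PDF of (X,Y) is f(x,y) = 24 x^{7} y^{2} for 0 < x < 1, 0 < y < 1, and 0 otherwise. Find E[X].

E[X] = ∫_0^1 ∫_0^1 x × f(x,y) dy dx
= ∫_0^1 ∫_0^1 x × (24 x^{7} y^{2}) dy dx
= \frac{8}{9}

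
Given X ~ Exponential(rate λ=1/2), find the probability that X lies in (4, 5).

P(4 < X < 5) = ∫_{4}^{5} f(x) dx
where f(x) = \frac{e^{- \frac{x}{2}}}{2}
= - \frac{1}{e^{\frac{5}{2}}} + e^{-2}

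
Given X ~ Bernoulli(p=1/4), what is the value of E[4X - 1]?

For X ~ Bernoulli(p=1/4):
E[X] = \frac{1}{4}
E[4X - 1] = 4 × E[X] - 1 = 0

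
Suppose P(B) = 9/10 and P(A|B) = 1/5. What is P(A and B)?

By definition, P(A|B) = P(A ∩ B) / P(B)
So P(A ∩ B) = P(A|B) × P(B)
= 1/5 × 9/10
= 9/50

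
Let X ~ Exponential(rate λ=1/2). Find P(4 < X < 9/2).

P(4 < X < 9/2) = ∫_{4}^{9/2} f(x) dx
where f(x) = \frac{e^{- \frac{x}{2}}}{2}
= - \frac{1}{e^{\frac{9}{4}}} + e^{-2}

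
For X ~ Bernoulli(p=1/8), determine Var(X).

For X ~ Bernoulli(p=1/8):
Var(X) = \frac{7}{64}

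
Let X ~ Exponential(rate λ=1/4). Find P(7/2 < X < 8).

P(7/2 < X < 8) = ∫_{7/2}^{8} f(x) dx
where f(x) = \frac{e^{- \frac{x}{4}}}{4}
= - \frac{1}{e^{2}} + e^{- \frac{7}{8}}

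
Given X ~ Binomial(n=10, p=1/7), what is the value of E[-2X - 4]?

For X ~ Binomial(n=10, p=1/7):
E[X] = \frac{10}{7}
E[-2X - 4] = -2 × E[X] - 4 = - \frac{48}{7}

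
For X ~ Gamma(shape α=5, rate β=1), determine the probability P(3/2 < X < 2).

P(3/2 < X < 2) = ∫_{3/2}^{2} f(x) dx
where f(x) = \frac{x^{4} e^{- x}}{24}
= - \frac{7}{e^{2}} + \frac{563}{128 e^{\frac{3}{2}}}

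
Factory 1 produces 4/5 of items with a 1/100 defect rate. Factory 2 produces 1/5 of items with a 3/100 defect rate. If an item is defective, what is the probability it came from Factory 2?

Using Bayes' theorem:
P(F1) = 4/5, P(D|F1) = 1/100
P(F2) = 1/5, P(D|F2) = 3/100
P(D) = P(D|F1)P(F1) + P(D|F2)P(F2)
     = \frac{7}{500}
P(F2|D) = P(D|F2)P(F2) / P(D)
= \frac{3}{7}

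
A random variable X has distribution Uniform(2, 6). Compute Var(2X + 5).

For X ~ Uniform(2, 6):
Var(X) = \frac{4}{3}
Var(2X + 5) = (2)² × Var(X) = 4 × \frac{4}{3} = \frac{16}{3}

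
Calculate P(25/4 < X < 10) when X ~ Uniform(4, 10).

P(25/4 < X < 10) = ∫_{25/4}^{10} f(x) dx
where f(x) = \frac{1}{6}
= \frac{5}{8}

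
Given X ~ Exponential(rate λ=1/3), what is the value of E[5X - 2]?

For X ~ Exponential(rate λ=1/3):
E[X] = 3
E[5X - 2] = 5 × E[X] - 2 = 13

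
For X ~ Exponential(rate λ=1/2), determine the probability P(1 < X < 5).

P(1 < X < 5) = ∫_{1}^{5} f(x) dx
where f(x) = \frac{e^{- \frac{x}{2}}}{2}
= - \frac{1 - e^{2}}{e^{\frac{5}{2}}}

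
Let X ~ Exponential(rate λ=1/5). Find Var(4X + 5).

For X ~ Exponential(rate λ=1/5):
Var(X) = 25
Var(4X + 5) = (4)² × Var(X) = 16 × 25 = 400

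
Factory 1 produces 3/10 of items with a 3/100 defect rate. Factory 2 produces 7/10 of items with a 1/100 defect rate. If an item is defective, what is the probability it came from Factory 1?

Using Bayes' theorem:
P(F1) = 3/10, P(D|F1) = 3/100
P(F2) = 7/10, P(D|F2) = 1/100
P(D) = P(D|F1)P(F1) + P(D|F2)P(F2)
     = \frac{2}{125}
P(F1|D) = P(D|F1)P(F1) / P(D)
= \frac{9}{16}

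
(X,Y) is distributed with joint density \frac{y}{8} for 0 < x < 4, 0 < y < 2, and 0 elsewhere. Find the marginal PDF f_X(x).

f_X(x) = ∫_0^2 f(x,y) dy
= ∫_0^2 \frac{y}{8} dy
= \frac{1}{4} for 0 < x < 4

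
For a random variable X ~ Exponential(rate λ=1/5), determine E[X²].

Using the identity E[X²] = Var(X) + (E[X])²:
E[X] = 5
Var(X) = 25
E[X²] = 25 + (5)²
= 50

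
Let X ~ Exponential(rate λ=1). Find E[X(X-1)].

E[X(X-1)] = E[X² - X] = E[X²] - E[X]
E[X] = 1
E[X²] = Var(X) + (E[X])² = 1 + (1)² = 2
E[X(X-1)] = 2 - 1 = 1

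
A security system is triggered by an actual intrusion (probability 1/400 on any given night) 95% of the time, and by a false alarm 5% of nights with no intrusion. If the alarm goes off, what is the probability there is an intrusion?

Let D = the rare event, + = positive/flagged.
P(D) = 1/400
P(+|D) = 95/100 = 19/20
P(+|D') = 5/100 = 1/20
P(+) = P(+|D)P(D) + P(+|D')P(D')
     = \frac{19}{20} × \frac{1}{400} + \frac{1}{20} × \frac{399}{400}
     = \frac{209}{4000}
P(D|+) = P(+|D)P(D)/P(+) = \frac{1}{22}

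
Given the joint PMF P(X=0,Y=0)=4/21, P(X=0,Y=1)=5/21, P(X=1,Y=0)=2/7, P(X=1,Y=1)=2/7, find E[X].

First find marginal of X:
P(X=0) = 3/7
P(X=1) = 4/7
E[X] = 0 × 3/7 + 1 × 4/7 = 4/7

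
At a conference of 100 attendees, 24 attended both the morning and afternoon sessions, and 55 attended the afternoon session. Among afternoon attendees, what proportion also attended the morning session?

P(A ∩ B) = 24/100 = 6/25
P(B) = 55/100 = 11/20
P(A|B) = P(A ∩ B) / P(B) = (6/25) / (11/20) = 24/55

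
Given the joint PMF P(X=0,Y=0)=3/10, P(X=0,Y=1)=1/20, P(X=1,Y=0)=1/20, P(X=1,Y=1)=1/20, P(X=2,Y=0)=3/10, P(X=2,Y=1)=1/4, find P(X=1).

P(X=1) = P(X=1,Y=0) + P(X=1,Y=1)
= 1/20 + 1/20
= 1/10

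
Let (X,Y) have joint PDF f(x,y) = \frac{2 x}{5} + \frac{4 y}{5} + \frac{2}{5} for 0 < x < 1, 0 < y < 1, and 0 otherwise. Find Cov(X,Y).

E[XY] = ∫∫ xy × f(x,y) dx dy = \frac{3}{10}
E[X] = \frac{8}{15}
E[Y] = \frac{17}{30}
Cov(X,Y) = E[XY] - E[X]E[Y] = - \frac{1}{450}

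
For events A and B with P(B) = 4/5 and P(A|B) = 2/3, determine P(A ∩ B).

By definition, P(A|B) = P(A ∩ B) / P(B)
So P(A ∩ B) = P(A|B) × P(B)
= 2/3 × 4/5
= 8/15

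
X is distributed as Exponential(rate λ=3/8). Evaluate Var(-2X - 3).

For X ~ Exponential(rate λ=3/8):
Var(X) = \frac{64}{9}
Var(-2X - 3) = (-2)² × Var(X) = 4 × \frac{64}{9} = \frac{256}{9}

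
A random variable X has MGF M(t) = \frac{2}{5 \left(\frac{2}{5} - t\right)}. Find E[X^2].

To find E[X^2], compute M^(2)(0):
M^(1)(t) = \frac{2}{5 \left(\frac{2}{5} - t\right)^{2}}
M^(2)(t) = \frac{4}{5 \left(\frac{2}{5} - t\right)^{3}}
M^(2)(0) = \frac{25}{2}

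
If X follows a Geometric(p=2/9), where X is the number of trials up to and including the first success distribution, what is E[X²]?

Using the identity E[X²] = Var(X) + (E[X])²:
E[X] = \frac{9}{2}
Var(X) = \frac{63}{4}
E[X²] = \frac{63}{4} + (\frac{9}{2})²
= 36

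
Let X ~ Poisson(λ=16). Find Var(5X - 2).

For X ~ Poisson(λ=16):
Var(X) = 16
Var(5X - 2) = (5)² × Var(X) = 25 × 16 = 400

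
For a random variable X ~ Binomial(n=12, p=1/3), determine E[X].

For X ~ Binomial(n=12, p=1/3), the expected value is:
E[X] = 4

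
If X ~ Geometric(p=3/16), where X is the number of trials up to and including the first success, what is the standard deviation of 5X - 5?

For X ~ Geometric(p=3/16), where X is the number of trials up to and including the first success:
Var(X) = \frac{208}{9}
SD(X) = √(Var(X)) = √(\frac{208}{9}) = \frac{4 \sqrt{13}}{3}
SD(5X - 5) = |5| × SD(X) = 5 × \frac{4 \sqrt{13}}{3} = \frac{20 \sqrt{13}}{3}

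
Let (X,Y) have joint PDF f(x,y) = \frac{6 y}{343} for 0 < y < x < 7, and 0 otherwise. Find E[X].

f_X(x) = ∫_0^x \frac{6 y}{343} dy = \frac{3 x^{2}}{343}
E[X] = ∫_0^7 x × (\frac{3 x^{2}}{343}) dx = \frac{21}{4}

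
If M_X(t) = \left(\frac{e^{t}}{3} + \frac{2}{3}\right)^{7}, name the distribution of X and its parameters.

The MGF M(t) = \left(\frac{e^{t}}{3} + \frac{2}{3}\right)^{7} is the standard form for the Binomial distribution.
Comparing with the known MGF formula identifies: Binomial(n=7, p=1/3)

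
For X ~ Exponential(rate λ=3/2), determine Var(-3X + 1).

For X ~ Exponential(rate λ=3/2):
Var(X) = \frac{4}{9}
Var(-3X + 1) = (-3)² × Var(X) = 9 × \frac{4}{9} = 4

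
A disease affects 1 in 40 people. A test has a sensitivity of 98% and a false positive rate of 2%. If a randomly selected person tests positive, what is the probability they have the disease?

Let D = the rare event, + = positive/flagged.
P(D) = 1/40
P(+|D) = 98/100 = 49/50
P(+|D') = 2/100 = 1/50
P(+) = P(+|D)P(D) + P(+|D')P(D')
     = \frac{49}{50} × \frac{1}{40} + \frac{1}{50} × \frac{39}{40}
     = \frac{11}{250}
P(D|+) = P(+|D)P(D)/P(+) = \frac{49}{88}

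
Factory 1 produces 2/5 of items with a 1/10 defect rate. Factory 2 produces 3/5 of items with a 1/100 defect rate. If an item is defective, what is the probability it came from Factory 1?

Using Bayes' theorem:
P(F1) = 2/5, P(D|F1) = 1/10
P(F2) = 3/5, P(D|F2) = 1/100
P(D) = P(D|F1)P(F1) + P(D|F2)P(F2)
     = \frac{23}{500}
P(F1|D) = P(D|F1)P(F1) / P(D)
= \frac{20}{23}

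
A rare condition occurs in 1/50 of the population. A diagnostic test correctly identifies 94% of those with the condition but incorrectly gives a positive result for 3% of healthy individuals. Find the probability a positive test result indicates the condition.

Let D = the rare event, + = positive/flagged.
P(D) = 1/50
P(+|D) = 94/100 = 47/50
P(+|D') = 3/100
P(+) = P(+|D)P(D) + P(+|D')P(D')
     = \frac{47}{50} × \frac{1}{50} + \frac{3}{100} × \frac{49}{50}
     = \frac{241}{5000}
P(D|+) = P(+|D)P(D)/P(+) = \frac{94}{241}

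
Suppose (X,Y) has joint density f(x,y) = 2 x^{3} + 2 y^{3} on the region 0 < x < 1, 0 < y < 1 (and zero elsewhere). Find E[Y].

E[Y] = ∫_0^1 ∫_0^1 y × f(x,y) dx dy
= \frac{13}{20}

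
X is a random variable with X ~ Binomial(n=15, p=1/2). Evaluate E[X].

For X ~ Binomial(n=15, p=1/2), the expected value is:
E[X] = \frac{15}{2}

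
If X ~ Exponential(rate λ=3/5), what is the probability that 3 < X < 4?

P(3 < X < 4) = ∫_{3}^{4} f(x) dx
where f(x) = \frac{3 e^{- \frac{3 x}{5}}}{5}
= - \frac{1 - e^{\frac{3}{5}}}{e^{\frac{12}{5}}}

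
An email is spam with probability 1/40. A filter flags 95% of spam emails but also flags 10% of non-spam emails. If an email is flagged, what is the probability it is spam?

Let D = the rare event, + = positive/flagged.
P(D) = 1/40
P(+|D) = 95/100 = 19/20
P(+|D') = 10/100 = 1/10
P(+) = P(+|D)P(D) + P(+|D')P(D')
     = \frac{19}{20} × \frac{1}{40} + \frac{1}{10} × \frac{39}{40}
     = \frac{97}{800}
P(D|+) = P(+|D)P(D)/P(+) = \frac{19}{97}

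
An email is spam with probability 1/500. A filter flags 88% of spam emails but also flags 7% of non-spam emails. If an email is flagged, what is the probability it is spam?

Let D = the rare event, + = positive/flagged.
P(D) = 1/500
P(+|D) = 88/100 = 22/25
P(+|D') = 7/100
P(+) = P(+|D)P(D) + P(+|D')P(D')
     = \frac{22}{25} × \frac{1}{500} + \frac{7}{100} × \frac{499}{500}
     = \frac{3581}{50000}
P(D|+) = P(+|D)P(D)/P(+) = \frac{88}{3581}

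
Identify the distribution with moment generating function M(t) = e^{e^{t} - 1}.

The MGF M(t) = e^{e^{t} - 1} is the standard form for the Poisson distribution.
Comparing with the known MGF formula identifies: Poisson(λ=1)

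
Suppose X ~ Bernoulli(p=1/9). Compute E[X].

For X ~ Bernoulli(p=1/9), the expected value is:
E[X] = \frac{1}{9}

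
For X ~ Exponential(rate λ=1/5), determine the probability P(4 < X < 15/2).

P(4 < X < 15/2) = ∫_{4}^{15/2} f(x) dx
where f(x) = \frac{e^{- \frac{x}{5}}}{5}
= - \frac{1}{e^{\frac{3}{2}}} + e^{- \frac{4}{5}}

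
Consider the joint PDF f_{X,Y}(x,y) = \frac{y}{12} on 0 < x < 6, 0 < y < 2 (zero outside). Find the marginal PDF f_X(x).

f_X(x) = ∫_0^2 f(x,y) dy
= ∫_0^2 \frac{y}{12} dy
= \frac{1}{6} for 0 < x < 6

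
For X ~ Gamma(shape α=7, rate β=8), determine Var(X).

For X ~ Gamma(shape α=7, rate β=8):
Var(X) = \frac{7}{64}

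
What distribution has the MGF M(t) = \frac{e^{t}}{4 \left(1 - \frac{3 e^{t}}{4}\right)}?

The MGF M(t) = \frac{e^{t}}{4 \left(1 - \frac{3 e^{t}}{4}\right)} is the standard form for the Geometric distribution.
Comparing with the known MGF formula identifies: Geometric(p=1/4), X = trial number of first success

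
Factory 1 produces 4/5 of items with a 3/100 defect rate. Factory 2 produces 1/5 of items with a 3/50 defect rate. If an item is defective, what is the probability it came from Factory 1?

Using Bayes' theorem:
P(F1) = 4/5, P(D|F1) = 3/100
P(F2) = 1/5, P(D|F2) = 3/50
P(D) = P(D|F1)P(F1) + P(D|F2)P(F2)
     = \frac{9}{250}
P(F1|D) = P(D|F1)P(F1) / P(D)
= \frac{2}{3}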